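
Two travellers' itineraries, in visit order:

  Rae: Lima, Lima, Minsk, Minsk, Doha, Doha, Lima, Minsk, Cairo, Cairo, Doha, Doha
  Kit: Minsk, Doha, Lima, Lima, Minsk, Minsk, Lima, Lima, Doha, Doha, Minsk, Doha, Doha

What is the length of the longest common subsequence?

Pick Lima (Rae #1, Kit #3), then Lima (Rae #2, Kit #4), then Minsk (Rae #3, Kit #5), then Minsk (Rae #4, Kit #6), then Doha (Rae #5, Kit #9), then Doha (Rae #6, Kit #10), then Minsk (Rae #8, Kit #11), then Doha (Rae #11, Kit #12), then Doha (Rae #12, Kit #13); all 9 stops appear in both, in order. dp[12][13] = 9 confirms this is the maximum.

9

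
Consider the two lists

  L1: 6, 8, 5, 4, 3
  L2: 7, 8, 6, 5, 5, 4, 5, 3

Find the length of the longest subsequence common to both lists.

4

Taking 6 (L1 #1, L2 #3) → 5 (L1 #3, L2 #5) → 4 (L1 #4, L2 #6) → 3 (L1 #5, L2 #8) gives a common subsequence of length 4. The LCS DP gives dp[5][8] = 4, so this is optimal.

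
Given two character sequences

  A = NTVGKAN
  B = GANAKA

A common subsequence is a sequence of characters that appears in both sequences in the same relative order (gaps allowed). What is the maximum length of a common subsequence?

3

Let dp[i][j] be the LCS length of the first i characters of A and the first j characters of B. dp[i][j] = dp[i-1][j-1]+1 when the i-th and j-th characters match, else max(dp[i-1][j], dp[i][j-1]).
    ·  G  A  N  A  K  A
 ·  0  0  0  0  0  0  0
 N  0  0  0  1  1  1  1
 T  0  0  0  1  1  1  1
 V  0  0  0  1  1  1  1
 G  0  1  1  1  1  1  1
 K  0  1  1  1  1  2  2
 A  0  1  2  2  2  2  3
 N  0  1  2  3  3  3  3
dp[7][6] = 3. One LCS (by backtracking along matches): NKA.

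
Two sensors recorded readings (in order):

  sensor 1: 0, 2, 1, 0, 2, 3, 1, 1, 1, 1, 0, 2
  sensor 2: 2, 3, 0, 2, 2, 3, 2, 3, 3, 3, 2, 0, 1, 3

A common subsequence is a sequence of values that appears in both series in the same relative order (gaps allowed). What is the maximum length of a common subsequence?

5

Match 0 (sensor 1 #1, sensor 2 #3), then 2 (sensor 1 #2, sensor 2 #5), then 2 (sensor 1 #5, sensor 2 #7), then 3 (sensor 1 #6, sensor 2 #10), then 1 (sensor 1 #7, sensor 2 #13) — 5 values in the same relative order in both. dp[12][14] = 5 confirms this is the maximum.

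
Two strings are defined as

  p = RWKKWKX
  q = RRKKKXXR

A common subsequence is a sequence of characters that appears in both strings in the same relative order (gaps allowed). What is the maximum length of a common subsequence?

Match R at p[1]=q[2], K at p[3]=q[3], K at p[4]=q[4], K at p[6]=q[5], X at p[7]=q[7] — 5 characters in the same relative order in both. The LCS DP gives dp[7][8] = 5, so this is optimal.

5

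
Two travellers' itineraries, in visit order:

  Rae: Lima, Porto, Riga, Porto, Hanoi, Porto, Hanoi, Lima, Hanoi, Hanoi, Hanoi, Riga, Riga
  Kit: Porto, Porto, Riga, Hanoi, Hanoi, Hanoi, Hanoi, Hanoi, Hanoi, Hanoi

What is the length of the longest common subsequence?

7

Taking Porto [2,2]; then Riga [3,3]; then Hanoi [5,6]; then Hanoi [7,7]; then Hanoi [9,8]; then Hanoi [10,9]; then Hanoi [11,10] gives a common subsequence of length 7. dp[13][10] = 7 confirms this is the maximum.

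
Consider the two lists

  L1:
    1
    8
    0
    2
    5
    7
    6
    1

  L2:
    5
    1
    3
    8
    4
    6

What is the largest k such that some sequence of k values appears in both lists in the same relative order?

3

Let dp[i][j] be the LCS length of the first i values of L1 and the first j values of L2. dp[i][j] = dp[i-1][j-1]+1 when the i-th and j-th values match, else max(dp[i-1][j], dp[i][j-1]).
    ·  5  1  3  8  4  6
 ·  0  0  0  0  0  0  0
 1  0  0  1  1  1  1  1
 8  0  0  1  1  2  2  2
 0  0  0  1  1  2  2  2
 2  0  0  1  1  2  2  2
 5  0  1  1  1  2  2  2
 7  0  1  1  1  2  2  2
 6  0  1  1  1  2  2  3
 1  0  1  2  2  2  2  3
dp[8][6] = 3. One LCS (by backtracking along matches): 1, 8, 6.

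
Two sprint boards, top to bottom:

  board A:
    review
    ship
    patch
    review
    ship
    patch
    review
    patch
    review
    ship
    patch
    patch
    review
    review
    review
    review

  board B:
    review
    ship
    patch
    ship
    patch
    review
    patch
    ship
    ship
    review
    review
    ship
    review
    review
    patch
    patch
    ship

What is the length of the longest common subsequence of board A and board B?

12

One common subsequence of length 12: review at board A[1]=board B[1] → ship at board A[2]=board B[2] → patch at board A[3]=board B[3] → ship at board A[5]=board B[4] → patch at board A[6]=board B[5] → review at board A[7]=board B[6] → patch at board A[8]=board B[7] → ship at board A[10]=board B[9] → review at board A[13]=board B[10] → review at board A[14]=board B[11] → review at board A[15]=board B[13] → review at board A[16]=board B[14]. dp[16][17] = 12 confirms this is the maximum.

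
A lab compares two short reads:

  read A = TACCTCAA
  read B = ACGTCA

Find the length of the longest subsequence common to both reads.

5

Taking A at read A[2]=read B[1], C at read A[3]=read B[2], T at read A[5]=read B[4], C at read A[6]=read B[5], A at read A[8]=read B[6] gives a common subsequence of length 5. Since dp[8][6] = 5, nothing longer is possible.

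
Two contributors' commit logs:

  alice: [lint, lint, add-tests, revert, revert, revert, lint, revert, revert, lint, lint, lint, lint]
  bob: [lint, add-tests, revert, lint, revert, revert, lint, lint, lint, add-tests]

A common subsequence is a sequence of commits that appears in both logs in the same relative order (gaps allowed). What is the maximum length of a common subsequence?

Pick lint (alice #2, bob #1), add-tests (alice #3, bob #2), revert (alice #6, bob #3), lint (alice #7, bob #4), revert (alice #8, bob #5), revert (alice #9, bob #6), lint (alice #10, bob #7), lint (alice #11, bob #8), lint (alice #12, bob #9); all 9 commits appear in both, in order. dp[13][10] = 9 confirms this is the maximum.

9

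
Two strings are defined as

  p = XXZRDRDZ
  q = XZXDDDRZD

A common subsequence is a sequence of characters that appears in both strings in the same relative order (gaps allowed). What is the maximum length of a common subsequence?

5

Match X (p #1, q #1), X (p #2, q #3), D (p #5, q #6), R (p #6, q #7), D (p #7, q #9) — 5 characters in the same relative order in both. Since dp[8][9] = 5, nothing longer is possible.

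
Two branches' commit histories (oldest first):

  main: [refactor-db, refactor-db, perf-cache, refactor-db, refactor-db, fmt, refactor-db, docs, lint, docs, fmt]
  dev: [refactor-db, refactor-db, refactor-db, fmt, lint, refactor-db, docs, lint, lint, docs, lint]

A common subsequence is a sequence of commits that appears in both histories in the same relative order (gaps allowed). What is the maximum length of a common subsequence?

8

Taking refactor-db [2,1], then refactor-db [4,2], then refactor-db [5,3], then fmt [6,4], then refactor-db [7,6], then docs [8,7], then lint [9,9], then docs [10,10] gives a common subsequence of length 8. The LCS DP gives dp[11][11] = 8, so this is optimal.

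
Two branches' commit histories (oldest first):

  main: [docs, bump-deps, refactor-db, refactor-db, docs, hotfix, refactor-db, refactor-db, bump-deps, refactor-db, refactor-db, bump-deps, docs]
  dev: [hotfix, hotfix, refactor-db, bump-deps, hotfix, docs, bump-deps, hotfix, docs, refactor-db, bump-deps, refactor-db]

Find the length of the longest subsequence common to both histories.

Taking docs at main[1]=dev[6], bump-deps at main[2]=dev[7], docs at main[5]=dev[9], refactor-db at main[8]=dev[10], bump-deps at main[9]=dev[11], refactor-db at main[11]=dev[12] gives a common subsequence of length 6. Since dp[13][12] = 6, nothing longer is possible.

6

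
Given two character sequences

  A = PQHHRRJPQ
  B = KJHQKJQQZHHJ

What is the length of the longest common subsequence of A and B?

4

Let dp[i][j] be the LCS length of the first i characters of A and the first j characters of B. dp[i][j] = dp[i-1][j-1]+1 when the i-th and j-th characters match, else max(dp[i-1][j], dp[i][j-1]).
    ·  K  J  H  Q  K  J  Q  Q  Z  H  H  J
 ·  0  0  0  0  0  0  0  0  0  0  0  0  0
 P  0  0  0  0  0  0  0  0  0  0  0  0  0
 Q  0  0  0  0  1  1  1  1  1  1  1  1  1
 H  0  0  0  1  1  1  1  1  1  1  2  2  2
 H  0  0  0  1  1  1  1  1  1  1  2  3  3
 R  0  0  0  1  1  1  1  1  1  1  2  3  3
 R  0  0  0  1  1  1  1  1  1  1  2  3  3
 J  0  0  1  1  1  1  2  2  2  2  2  3  4
 P  0  0  1  1  1  1  2  2  2  2  2  3  4
 Q  0  0  1  1  2  2  2  3  3  3  3  3  4
dp[9][12] = 4. One LCS (by backtracking along matches): QHHJ.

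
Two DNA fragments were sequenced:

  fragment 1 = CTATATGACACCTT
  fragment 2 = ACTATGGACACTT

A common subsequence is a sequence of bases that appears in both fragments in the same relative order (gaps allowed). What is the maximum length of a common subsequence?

11

One common subsequence of length 11: C at fragment 1[1]=fragment 2[2]; then T at fragment 1[2]=fragment 2[3]; then A at fragment 1[3]=fragment 2[4]; then T at fragment 1[4]=fragment 2[5]; then G at fragment 1[7]=fragment 2[7]; then A at fragment 1[8]=fragment 2[8]; then C at fragment 1[9]=fragment 2[9]; then A at fragment 1[10]=fragment 2[10]; then C at fragment 1[12]=fragment 2[11]; then T at fragment 1[13]=fragment 2[12]; then T at fragment 1[14]=fragment 2[13]. dp[14][13] = 11 confirms this is the maximum.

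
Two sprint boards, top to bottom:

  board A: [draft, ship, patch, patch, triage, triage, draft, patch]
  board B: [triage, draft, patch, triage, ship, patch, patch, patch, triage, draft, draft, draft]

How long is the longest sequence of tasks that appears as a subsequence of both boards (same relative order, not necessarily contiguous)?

Match draft (board A #1, board B #2), ship (board A #2, board B #5), patch (board A #3, board B #7), patch (board A #4, board B #8), triage (board A #5, board B #9), draft (board A #7, board B #12) — 6 tasks in the same relative order in both. Since dp[8][12] = 6, nothing longer is possible.

6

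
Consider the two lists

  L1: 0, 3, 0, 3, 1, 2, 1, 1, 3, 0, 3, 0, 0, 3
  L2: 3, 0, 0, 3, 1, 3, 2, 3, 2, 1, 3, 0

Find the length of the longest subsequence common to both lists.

8

Match 0 at L1[1]=L2[2] → 0 at L1[3]=L2[3] → 3 at L1[4]=L2[4] → 1 at L1[5]=L2[5] → 2 at L1[6]=L2[9] → 1 at L1[8]=L2[10] → 3 at L1[11]=L2[11] → 0 at L1[13]=L2[12] — 8 values in the same relative order in both. dp[14][12] = 8 confirms this is the maximum.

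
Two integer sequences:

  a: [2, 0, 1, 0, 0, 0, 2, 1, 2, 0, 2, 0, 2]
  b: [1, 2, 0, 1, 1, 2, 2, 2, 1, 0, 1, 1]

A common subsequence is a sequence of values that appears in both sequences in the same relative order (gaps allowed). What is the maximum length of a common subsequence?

7

Pick 2 (a #1, b #2), 0 (a #2, b #3), 1 (a #3, b #5), 2 (a #7, b #6), 2 (a #9, b #7), 2 (a #11, b #8), 0 (a #12, b #10); all 7 values appear in both, in order. dp[13][12] = 7 confirms this is the maximum.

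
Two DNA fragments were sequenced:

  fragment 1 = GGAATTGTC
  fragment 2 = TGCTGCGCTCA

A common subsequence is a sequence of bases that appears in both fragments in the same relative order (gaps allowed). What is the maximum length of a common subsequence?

Let dp[i][j] be the LCS length of the first i bases of fragment 1 and the first j bases of fragment 2. dp[i][j] = dp[i-1][j-1]+1 when the i-th and j-th bases match, else max(dp[i-1][j], dp[i][j-1]).
    ·  T  G  C  T  G  C  G  C  T  C  A
 ·  0  0  0  0  0  0  0  0  0  0  0  0
 G  0  0  1  1  1  1  1  1  1  1  1  1
 G  0  0  1  1  1  2  2  2  2  2  2  2
 A  0  0  1  1  1  2  2  2  2  2  2  3
 A  0  0  1  1  1  2  2  2  2  2  2  3
 T  0  1  1  1  2  2  2  2  2  3  3  3
 T  0  1  1  1  2  2  2  2  2  3  3  3
 G  0  1  2  2  2  3  3  3  3  3  3  3
 T  0  1  2  2  3  3  3  3  3  4  4  4
 C  0  1  2  3  3  3  4  4  4  4  5  5
dp[9][11] = 5. One LCS (by backtracking along matches): GGGTC.

5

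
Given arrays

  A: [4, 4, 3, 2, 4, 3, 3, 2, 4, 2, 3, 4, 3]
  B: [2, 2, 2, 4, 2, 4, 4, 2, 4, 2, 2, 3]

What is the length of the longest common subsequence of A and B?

7

Match 4 [1,6]; then 4 [2,7]; then 2 [4,8]; then 4 [5,9]; then 2 [8,10]; then 2 [10,11]; then 3 [13,12] — 7 values in the same relative order in both, and the DP table's final entry dp[13][12] is also 7, so no common subsequence is longer.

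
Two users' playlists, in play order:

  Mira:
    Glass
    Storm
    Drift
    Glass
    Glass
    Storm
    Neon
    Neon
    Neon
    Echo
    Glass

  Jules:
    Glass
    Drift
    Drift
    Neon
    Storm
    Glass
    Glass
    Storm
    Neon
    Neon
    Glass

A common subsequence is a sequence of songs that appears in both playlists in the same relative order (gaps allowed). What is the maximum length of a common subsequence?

Taking Glass (Mira #1, Jules #1), Storm (Mira #2, Jules #5), Glass (Mira #4, Jules #6), Glass (Mira #5, Jules #7), Storm (Mira #6, Jules #8), Neon (Mira #8, Jules #9), Neon (Mira #9, Jules #10), Glass (Mira #11, Jules #11) gives a common subsequence of length 8. dp[11][11] = 8 confirms this is the maximum.

8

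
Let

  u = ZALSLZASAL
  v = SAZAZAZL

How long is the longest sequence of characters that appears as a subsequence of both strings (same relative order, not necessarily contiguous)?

Match Z at u[1]=v[3], then A at u[2]=v[4], then Z at u[6]=v[5], then A at u[7]=v[6], then L at u[10]=v[8] — 5 characters in the same relative order in both, and the DP table's final entry dp[10][8] is also 5, so no common subsequence is longer.

5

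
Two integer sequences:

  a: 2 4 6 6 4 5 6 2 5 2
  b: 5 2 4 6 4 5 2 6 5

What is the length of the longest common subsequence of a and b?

7

Match 2 [1,2]; then 4 [2,3]; then 6 [4,4]; then 4 [5,5]; then 5 [6,6]; then 6 [7,8]; then 5 [9,9] — 7 values in the same relative order in both. Since dp[10][9] = 7, nothing longer is possible.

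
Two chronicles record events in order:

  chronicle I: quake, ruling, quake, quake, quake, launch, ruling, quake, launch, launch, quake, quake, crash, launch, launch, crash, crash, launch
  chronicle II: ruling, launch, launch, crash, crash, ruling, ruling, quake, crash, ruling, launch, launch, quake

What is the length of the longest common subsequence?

7

Taking ruling at chronicle I[2]=chronicle II[1]; then launch at chronicle I[6]=chronicle II[3]; then ruling at chronicle I[7]=chronicle II[7]; then quake at chronicle I[8]=chronicle II[8]; then launch at chronicle I[9]=chronicle II[11]; then launch at chronicle I[10]=chronicle II[12]; then quake at chronicle I[12]=chronicle II[13] gives a common subsequence of length 7. dp[18][13] = 7 confirms this is the maximum.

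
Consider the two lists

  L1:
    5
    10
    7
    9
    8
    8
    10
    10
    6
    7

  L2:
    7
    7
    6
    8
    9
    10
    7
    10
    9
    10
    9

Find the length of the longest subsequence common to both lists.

4

Taking 10 (L1 #2, L2 #6), 7 (L1 #3, L2 #7), 9 (L1 #4, L2 #9), 10 (L1 #7, L2 #10) gives a common subsequence of length 4. The LCS DP gives dp[10][11] = 4, so this is optimal.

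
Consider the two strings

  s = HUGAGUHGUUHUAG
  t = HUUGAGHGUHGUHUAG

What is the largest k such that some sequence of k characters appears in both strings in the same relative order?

One common subsequence of length 13: H [1,1] → U [2,3] → G [3,4] → A [4,5] → G [5,8] → U [6,9] → H [7,10] → G [8,11] → U [10,12] → H [11,13] → U [12,14] → A [13,15] → G [14,16]. Since dp[14][16] = 13, nothing longer is possible.

13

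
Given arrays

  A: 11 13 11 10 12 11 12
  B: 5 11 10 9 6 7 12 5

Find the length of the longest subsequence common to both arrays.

Let dp[i][j] be the LCS length of the first i values of A and the first j values of B. dp[i][j] = dp[i-1][j-1]+1 when the i-th and j-th values match, else max(dp[i-1][j], dp[i][j-1]).
    ·  5 11 10  9  6  7 12  5
 ·  0  0  0  0  0  0  0  0  0
11  0  0  1  1  1  1  1  1  1
13  0  0  1  1  1  1  1  1  1
11  0  0  1  1  1  1  1  1  1
10  0  0  1  2  2  2  2  2  2
12  0  0  1  2  2  2  2  3  3
11  0  0  1  2  2  2  2  3  3
12  0  0  1  2  2  2  2  3  3
dp[7][8] = 3. One LCS (by backtracking along matches): 11, 10, 12.

3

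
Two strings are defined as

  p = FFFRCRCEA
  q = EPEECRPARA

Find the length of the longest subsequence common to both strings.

3

Pick R (p #4, q #6), R (p #6, q #9), A (p #9, q #10); all 3 characters appear in both, in order. Since dp[9][10] = 3, nothing longer is possible.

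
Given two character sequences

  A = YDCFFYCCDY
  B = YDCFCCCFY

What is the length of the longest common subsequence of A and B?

7

Let dp[i][j] be the LCS length of the first i characters of A and the first j characters of B. dp[i][j] = dp[i-1][j-1]+1 when the i-th and j-th characters match, else max(dp[i-1][j], dp[i][j-1]).
    ·  Y  D  C  F  C  C  C  F  Y
 ·  0  0  0  0  0  0  0  0  0  0
 Y  0  1  1  1  1  1  1  1  1  1
 D  0  1  2  2  2  2  2  2  2  2
 C  0  1  2  3  3  3  3  3  3  3
 F  0  1  2  3  4  4  4  4  4  4
 F  0  1  2  3  4  4  4  4  5  5
 Y  0  1  2  3  4  4  4  4  5  6
 C  0  1  2  3  4  5  5  5  5  6
 C  0  1  2  3  4  5  6  6  6  6
 D  0  1  2  3  4  5  6  6  6  6
 Y  0  1  2  3  4  5  6  6  6  7
dp[10][9] = 7. One LCS (by backtracking along matches): YDCFCCY.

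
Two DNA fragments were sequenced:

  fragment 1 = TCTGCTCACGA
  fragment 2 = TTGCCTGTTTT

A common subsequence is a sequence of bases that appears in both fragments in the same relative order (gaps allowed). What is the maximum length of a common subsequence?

6

Match T at fragment 1[1]=fragment 2[1], then T at fragment 1[3]=fragment 2[2], then G at fragment 1[4]=fragment 2[3], then C at fragment 1[5]=fragment 2[5], then T at fragment 1[6]=fragment 2[6], then G at fragment 1[10]=fragment 2[7] — 6 bases in the same relative order in both. Since dp[11][11] = 6, nothing longer is possible.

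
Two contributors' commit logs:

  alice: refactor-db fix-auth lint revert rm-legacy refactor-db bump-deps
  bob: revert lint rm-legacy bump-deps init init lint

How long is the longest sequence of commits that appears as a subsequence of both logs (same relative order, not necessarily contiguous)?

3

One common subsequence of length 3: lint [3,2], rm-legacy [5,3], bump-deps [7,4], and the DP table's final entry dp[7][7] is also 3, so no common subsequence is longer.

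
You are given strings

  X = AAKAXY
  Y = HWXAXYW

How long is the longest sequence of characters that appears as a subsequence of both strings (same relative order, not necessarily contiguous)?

Let dp[i][j] be the LCS length of the first i characters of X and the first j characters of Y. dp[i][j] = dp[i-1][j-1]+1 when the i-th and j-th characters match, else max(dp[i-1][j], dp[i][j-1]).
    ·  H  W  X  A  X  Y  W
 ·  0  0  0  0  0  0  0  0
 A  0  0  0  0  1  1  1  1
 A  0  0  0  0  1  1  1  1
 K  0  0  0  0  1  1  1  1
 A  0  0  0  0  1  1  1  1
 X  0  0  0  1  1  2  2  2
 Y  0  0  0  1  1  2  3  3
dp[6][7] = 3. One LCS (by backtracking along matches): AXY.

3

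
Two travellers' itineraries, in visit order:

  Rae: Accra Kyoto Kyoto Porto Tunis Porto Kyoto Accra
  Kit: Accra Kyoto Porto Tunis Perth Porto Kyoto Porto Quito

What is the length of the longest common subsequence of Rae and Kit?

6

One common subsequence of length 6: Accra (Rae #1, Kit #1) → Kyoto (Rae #3, Kit #2) → Porto (Rae #4, Kit #3) → Tunis (Rae #5, Kit #4) → Porto (Rae #6, Kit #6) → Kyoto (Rae #7, Kit #7). Since dp[8][9] = 6, nothing longer is possible.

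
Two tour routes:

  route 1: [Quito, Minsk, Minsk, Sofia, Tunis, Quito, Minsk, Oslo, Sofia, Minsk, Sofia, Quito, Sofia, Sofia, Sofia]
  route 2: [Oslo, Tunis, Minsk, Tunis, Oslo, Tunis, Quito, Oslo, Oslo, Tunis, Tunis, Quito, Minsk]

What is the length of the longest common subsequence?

Pick Minsk (route 1 #2, route 2 #3), then Tunis (route 1 #5, route 2 #6), then Quito (route 1 #6, route 2 #7), then Oslo (route 1 #8, route 2 #9), then Minsk (route 1 #10, route 2 #13); all 5 stops appear in both, in order, and the DP table's final entry dp[15][13] is also 5, so no common subsequence is longer.

5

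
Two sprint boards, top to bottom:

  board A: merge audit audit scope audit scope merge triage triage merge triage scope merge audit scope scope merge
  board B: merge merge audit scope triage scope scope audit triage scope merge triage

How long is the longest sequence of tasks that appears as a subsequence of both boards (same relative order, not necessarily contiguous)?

8

Taking merge [1,2] → audit [3,3] → scope [4,4] → scope [6,6] → scope [12,7] → audit [14,8] → scope [16,10] → merge [17,11] gives a common subsequence of length 8. The LCS DP gives dp[17][12] = 8, so this is optimal.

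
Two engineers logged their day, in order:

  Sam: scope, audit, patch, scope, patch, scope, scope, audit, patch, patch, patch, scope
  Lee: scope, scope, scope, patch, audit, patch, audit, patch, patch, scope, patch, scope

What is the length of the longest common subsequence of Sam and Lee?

8

Taking scope [1,3], then audit [2,5], then patch [5,6], then audit [8,7], then patch [9,8], then patch [10,9], then patch [11,11], then scope [12,12] gives a common subsequence of length 8. Since dp[12][12] = 8, nothing longer is possible.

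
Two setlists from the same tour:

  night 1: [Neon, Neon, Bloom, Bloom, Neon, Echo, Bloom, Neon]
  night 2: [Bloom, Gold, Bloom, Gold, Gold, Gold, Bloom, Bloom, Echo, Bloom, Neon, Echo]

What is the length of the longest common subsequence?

Match Bloom (night 1 #3, night 2 #7), Bloom (night 1 #4, night 2 #8), Echo (night 1 #6, night 2 #9), Bloom (night 1 #7, night 2 #10), Neon (night 1 #8, night 2 #11) — 5 songs in the same relative order in both, and the DP table's final entry dp[8][12] is also 5, so no common subsequence is longer.

5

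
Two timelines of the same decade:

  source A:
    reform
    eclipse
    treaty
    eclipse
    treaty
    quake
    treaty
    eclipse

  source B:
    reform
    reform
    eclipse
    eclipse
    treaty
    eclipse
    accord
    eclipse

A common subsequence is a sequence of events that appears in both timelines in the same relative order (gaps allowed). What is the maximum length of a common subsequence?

5

Match reform at source A[1]=source B[2]; then eclipse at source A[2]=source B[4]; then treaty at source A[3]=source B[5]; then eclipse at source A[4]=source B[6]; then eclipse at source A[8]=source B[8] — 5 events in the same relative order in both, and the DP table's final entry dp[8][8] is also 5, so no common subsequence is longer.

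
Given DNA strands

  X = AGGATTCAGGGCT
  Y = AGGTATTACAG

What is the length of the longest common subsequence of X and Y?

9

Pick A (X #1, Y #1), G (X #2, Y #2), G (X #3, Y #3), A (X #4, Y #5), T (X #5, Y #6), T (X #6, Y #7), C (X #7, Y #9), A (X #8, Y #10), G (X #11, Y #11); all 9 bases appear in both, in order. dp[13][11] = 9 confirms this is the maximum.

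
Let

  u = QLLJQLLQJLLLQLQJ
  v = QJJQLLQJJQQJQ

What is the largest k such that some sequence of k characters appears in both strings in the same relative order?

10

One common subsequence of length 10: Q [1,1], J [4,3], Q [5,4], L [6,5], L [7,6], Q [8,7], J [9,9], Q [13,10], Q [15,11], J [16,12]. dp[16][13] = 10 confirms this is the maximum.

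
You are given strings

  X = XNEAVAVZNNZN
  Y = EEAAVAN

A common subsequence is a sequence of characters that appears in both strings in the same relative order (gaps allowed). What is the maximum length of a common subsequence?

5

One common subsequence of length 5: E at X[3]=Y[2]; then A at X[4]=Y[4]; then V at X[5]=Y[5]; then A at X[6]=Y[6]; then N at X[12]=Y[7], and the DP table's final entry dp[12][7] is also 5, so no common subsequence is longer.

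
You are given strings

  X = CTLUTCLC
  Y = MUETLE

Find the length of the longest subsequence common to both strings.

Let dp[i][j] be the LCS length of the first i characters of X and the first j characters of Y. dp[i][j] = dp[i-1][j-1]+1 when the i-th and j-th characters match, else max(dp[i-1][j], dp[i][j-1]).
    ·  M  U  E  T  L  E
 ·  0  0  0  0  0  0  0
 C  0  0  0  0  0  0  0
 T  0  0  0  0  1  1  1
 L  0  0  0  0  1  2  2
 U  0  0  1  1  1  2  2
 T  0  0  1  1  2  2  2
 C  0  0  1  1  2  2  2
 L  0  0  1  1  2  3  3
 C  0  0  1  1  2  3  3
dp[8][6] = 3. One LCS (by backtracking along matches): UTL.

3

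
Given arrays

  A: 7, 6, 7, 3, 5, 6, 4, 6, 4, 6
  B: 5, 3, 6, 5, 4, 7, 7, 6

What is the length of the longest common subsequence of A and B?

4

Let dp[i][j] be the LCS length of the first i values of A and the first j values of B. dp[i][j] = dp[i-1][j-1]+1 when the i-th and j-th values match, else max(dp[i-1][j], dp[i][j-1]).
    ·  5  3  6  5  4  7  7  6
 ·  0  0  0  0  0  0  0  0  0
 7  0  0  0  0  0  0  1  1  1
 6  0  0  0  1  1  1  1  1  2
 7  0  0  0  1  1  1  2  2  2
 3  0  0  1  1  1  1  2  2  2
 5  0  1  1  1  2  2  2  2  2
 6  0  1  1  2  2  2  2  2  3
 4  0  1  1  2  2  3  3  3  3
 6  0  1  1  2  2  3  3  3  4
 4  0  1  1  2  2  3  3  3  4
 6  0  1  1  2  2  3  3  3  4
dp[10][8] = 4. One LCS (by backtracking along matches): 6, 5, 4, 6.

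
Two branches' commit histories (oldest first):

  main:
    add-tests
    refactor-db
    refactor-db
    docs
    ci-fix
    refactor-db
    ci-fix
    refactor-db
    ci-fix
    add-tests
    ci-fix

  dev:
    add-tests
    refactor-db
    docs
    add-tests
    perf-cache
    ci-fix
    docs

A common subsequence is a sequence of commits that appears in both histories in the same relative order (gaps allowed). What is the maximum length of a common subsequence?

5

Pick add-tests at main[1]=dev[1], then refactor-db at main[3]=dev[2], then docs at main[4]=dev[3], then add-tests at main[10]=dev[4], then ci-fix at main[11]=dev[6]; all 5 commits appear in both, in order. Since dp[11][7] = 5, nothing longer is possible.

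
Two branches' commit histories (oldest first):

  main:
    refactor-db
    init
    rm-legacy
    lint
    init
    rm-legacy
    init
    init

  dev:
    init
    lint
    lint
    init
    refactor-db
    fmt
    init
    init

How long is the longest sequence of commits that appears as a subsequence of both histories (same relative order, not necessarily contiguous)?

5

Match init (main #2, dev #1); then lint (main #4, dev #3); then init (main #5, dev #4); then init (main #7, dev #7); then init (main #8, dev #8) — 5 commits in the same relative order in both, and the DP table's final entry dp[8][8] is also 5, so no common subsequence is longer.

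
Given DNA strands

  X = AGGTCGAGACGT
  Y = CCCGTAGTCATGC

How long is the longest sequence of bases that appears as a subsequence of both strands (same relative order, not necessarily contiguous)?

Pick A (X #1, Y #6), G (X #3, Y #7), T (X #4, Y #8), C (X #5, Y #9), A (X #7, Y #10), G (X #8, Y #12), C (X #10, Y #13); all 7 bases appear in both, in order. The LCS DP gives dp[12][13] = 7, so this is optimal.

7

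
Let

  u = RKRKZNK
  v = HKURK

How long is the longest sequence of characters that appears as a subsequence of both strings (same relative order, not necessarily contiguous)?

Let dp[i][j] be the LCS length of the first i characters of u and the first j characters of v. dp[i][j] = dp[i-1][j-1]+1 when the i-th and j-th characters match, else max(dp[i-1][j], dp[i][j-1]).
    ·  H  K  U  R  K
 ·  0  0  0  0  0  0
 R  0  0  0  0  1  1
 K  0  0  1  1  1  2
 R  0  0  1  1  2  2
 K  0  0  1  1  2  3
 Z  0  0  1  1  2  3
 N  0  0  1  1  2  3
 K  0  0  1  1  2  3
dp[7][5] = 3. One LCS (by backtracking along matches): KRK.

3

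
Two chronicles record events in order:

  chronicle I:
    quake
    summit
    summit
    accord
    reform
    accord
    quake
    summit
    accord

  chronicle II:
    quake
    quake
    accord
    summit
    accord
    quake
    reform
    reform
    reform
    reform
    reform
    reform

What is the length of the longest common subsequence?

4

Pick quake at chronicle I[1]=chronicle II[2] → summit at chronicle I[3]=chronicle II[4] → accord at chronicle I[4]=chronicle II[5] → reform at chronicle I[5]=chronicle II[12]; all 4 events appear in both, in order, and the DP table's final entry dp[9][12] is also 4, so no common subsequence is longer.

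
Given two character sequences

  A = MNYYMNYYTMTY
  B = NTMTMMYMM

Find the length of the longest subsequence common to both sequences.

Taking N (A #2, B #1) → M (A #5, B #3) → T (A #9, B #4) → M (A #10, B #6) → Y (A #12, B #7) gives a common subsequence of length 5. The LCS DP gives dp[12][9] = 5, so this is optimal.

5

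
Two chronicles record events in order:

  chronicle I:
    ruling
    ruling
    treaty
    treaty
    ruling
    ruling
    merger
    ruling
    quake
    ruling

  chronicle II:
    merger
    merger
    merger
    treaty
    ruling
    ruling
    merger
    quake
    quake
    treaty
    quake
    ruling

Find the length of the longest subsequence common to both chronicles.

6

One common subsequence of length 6: treaty [4,4] → ruling [5,5] → ruling [6,6] → merger [7,7] → quake [9,11] → ruling [10,12]. Since dp[10][12] = 6, nothing longer is possible.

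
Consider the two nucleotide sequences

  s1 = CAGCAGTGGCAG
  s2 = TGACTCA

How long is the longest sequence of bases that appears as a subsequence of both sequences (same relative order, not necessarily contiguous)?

One common subsequence of length 5: A (s1 #2, s2 #3); then C (s1 #4, s2 #4); then T (s1 #7, s2 #5); then C (s1 #10, s2 #6); then A (s1 #11, s2 #7). dp[12][7] = 5 confirms this is the maximum.

5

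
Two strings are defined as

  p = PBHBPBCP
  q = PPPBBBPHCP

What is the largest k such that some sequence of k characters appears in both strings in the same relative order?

Let dp[i][j] be the LCS length of the first i characters of p and the first j characters of q. dp[i][j] = dp[i-1][j-1]+1 when the i-th and j-th characters match, else max(dp[i-1][j], dp[i][j-1]).
    ·  P  P  P  B  B  B  P  H  C  P
 ·  0  0  0  0  0  0  0  0  0  0  0
 P  0  1  1  1  1  1  1  1  1  1  1
 B  0  1  1  1  2  2  2  2  2  2  2
 H  0  1  1  1  2  2  2  2  3  3  3
 B  0  1  1  1  2  3  3  3  3  3  3
 P  0  1  2  2  2  3  3  4  4  4  4
 B  0  1  2  2  3  3  4  4  4  4  4
 C  0  1  2  2  3  3  4  4  4  5  5
 P  0  1  2  3  3  3  4  5  5  5  6
dp[8][10] = 6. One LCS (by backtracking along matches): PBBPCP.

6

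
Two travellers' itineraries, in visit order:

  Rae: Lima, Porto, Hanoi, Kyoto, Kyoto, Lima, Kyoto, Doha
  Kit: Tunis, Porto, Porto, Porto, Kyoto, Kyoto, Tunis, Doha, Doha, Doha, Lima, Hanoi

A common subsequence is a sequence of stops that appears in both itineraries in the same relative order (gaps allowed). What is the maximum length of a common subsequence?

Taking Porto at Rae[2]=Kit[4] → Kyoto at Rae[4]=Kit[5] → Kyoto at Rae[5]=Kit[6] → Lima at Rae[6]=Kit[11] gives a common subsequence of length 4, and the DP table's final entry dp[8][12] is also 4, so no common subsequence is longer.

4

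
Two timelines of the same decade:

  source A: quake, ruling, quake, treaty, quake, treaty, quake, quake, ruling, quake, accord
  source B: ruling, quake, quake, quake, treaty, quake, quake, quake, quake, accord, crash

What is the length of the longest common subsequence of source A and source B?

Match quake at source A[1]=source B[3]; then quake at source A[3]=source B[4]; then treaty at source A[4]=source B[5]; then quake at source A[5]=source B[6]; then quake at source A[7]=source B[7]; then quake at source A[8]=source B[8]; then quake at source A[10]=source B[9]; then accord at source A[11]=source B[10] — 8 events in the same relative order in both. Since dp[11][11] = 8, nothing longer is possible.

8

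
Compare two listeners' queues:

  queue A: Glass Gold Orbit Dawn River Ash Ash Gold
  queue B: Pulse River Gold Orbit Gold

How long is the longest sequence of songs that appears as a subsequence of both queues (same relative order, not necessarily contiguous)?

Taking Gold at queue A[2]=queue B[3], then Orbit at queue A[3]=queue B[4], then Gold at queue A[8]=queue B[5] gives a common subsequence of length 3. The LCS DP gives dp[8][5] = 3, so this is optimal.

3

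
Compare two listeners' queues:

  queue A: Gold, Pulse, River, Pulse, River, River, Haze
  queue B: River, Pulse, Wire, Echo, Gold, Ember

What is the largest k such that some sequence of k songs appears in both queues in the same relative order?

2

Match River (queue A #3, queue B #1) → Pulse (queue A #4, queue B #2) — 2 songs in the same relative order in both. dp[7][6] = 2 confirms this is the maximum.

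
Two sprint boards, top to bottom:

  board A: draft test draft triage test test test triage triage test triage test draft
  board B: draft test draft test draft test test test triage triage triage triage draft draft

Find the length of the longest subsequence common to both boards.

One common subsequence of length 10: draft (board A #1, board B #3); then test (board A #2, board B #4); then draft (board A #3, board B #5); then test (board A #5, board B #6); then test (board A #6, board B #7); then test (board A #7, board B #8); then triage (board A #8, board B #10); then triage (board A #9, board B #11); then triage (board A #11, board B #12); then draft (board A #13, board B #14). Since dp[13][14] = 10, nothing longer is possible.

10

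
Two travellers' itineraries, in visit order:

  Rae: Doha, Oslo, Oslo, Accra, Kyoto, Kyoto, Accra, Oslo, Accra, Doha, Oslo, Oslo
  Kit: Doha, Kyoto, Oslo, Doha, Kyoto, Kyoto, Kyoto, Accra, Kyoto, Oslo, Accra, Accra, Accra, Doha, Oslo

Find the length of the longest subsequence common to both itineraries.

9

One common subsequence of length 9: Doha [1,1], Oslo [2,3], Kyoto [5,6], Kyoto [6,7], Accra [7,8], Oslo [8,10], Accra [9,13], Doha [10,14], Oslo [12,15]. dp[12][15] = 9 confirms this is the maximum.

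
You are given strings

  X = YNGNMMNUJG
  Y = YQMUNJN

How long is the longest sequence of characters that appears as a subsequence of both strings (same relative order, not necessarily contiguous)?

4

Let dp[i][j] be the LCS length of the first i characters of X and the first j characters of Y. dp[i][j] = dp[i-1][j-1]+1 when the i-th and j-th characters match, else max(dp[i-1][j], dp[i][j-1]).
    ·  Y  Q  M  U  N  J  N
 ·  0  0  0  0  0  0  0  0
 Y  0  1  1  1  1  1  1  1
 N  0  1  1  1  1  2  2  2
 G  0  1  1  1  1  2  2  2
 N  0  1  1  1  1  2  2  3
 M  0  1  1  2  2  2  2  3
 M  0  1  1  2  2  2  2  3
 N  0  1  1  2  2  3  3  3
 U  0  1  1  2  3  3  3  3
 J  0  1  1  2  3  3  4  4
 G  0  1  1  2  3  3  4  4
dp[10][7] = 4. One LCS (by backtracking along matches): YMNJ.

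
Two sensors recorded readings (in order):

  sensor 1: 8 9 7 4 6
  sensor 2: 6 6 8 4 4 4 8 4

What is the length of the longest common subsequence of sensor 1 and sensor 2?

One common subsequence of length 2: 8 at sensor 1[1]=sensor 2[7] → 4 at sensor 1[4]=sensor 2[8]. The LCS DP gives dp[5][8] = 2, so this is optimal.

2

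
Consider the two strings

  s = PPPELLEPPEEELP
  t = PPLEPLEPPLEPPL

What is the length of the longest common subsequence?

9

Taking P at s[1]=t[1], then P at s[2]=t[2], then P at s[3]=t[5], then E at s[4]=t[7], then L at s[6]=t[10], then E at s[7]=t[11], then P at s[8]=t[12], then P at s[9]=t[13], then L at s[13]=t[14] gives a common subsequence of length 9. The LCS DP gives dp[14][14] = 9, so this is optimal.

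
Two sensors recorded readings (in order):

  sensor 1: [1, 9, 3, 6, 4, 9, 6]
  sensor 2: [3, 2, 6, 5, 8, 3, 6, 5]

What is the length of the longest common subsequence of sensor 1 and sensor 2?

3

One common subsequence of length 3: 3 at sensor 1[3]=sensor 2[1], then 6 at sensor 1[4]=sensor 2[3], then 6 at sensor 1[7]=sensor 2[7]. The LCS DP gives dp[7][8] = 3, so this is optimal.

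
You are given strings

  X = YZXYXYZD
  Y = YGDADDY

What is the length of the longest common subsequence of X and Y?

2

Taking Y (X #1, Y #1) → Y (X #6, Y #7) gives a common subsequence of length 2. dp[8][7] = 2 confirms this is the maximum.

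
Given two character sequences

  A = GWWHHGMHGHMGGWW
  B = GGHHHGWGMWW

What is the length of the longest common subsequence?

8

Taking G at A[1]=B[2], H at A[4]=B[4], H at A[5]=B[5], G at A[6]=B[6], G at A[9]=B[8], M at A[11]=B[9], W at A[14]=B[10], W at A[15]=B[11] gives a common subsequence of length 8. Since dp[15][11] = 8, nothing longer is possible.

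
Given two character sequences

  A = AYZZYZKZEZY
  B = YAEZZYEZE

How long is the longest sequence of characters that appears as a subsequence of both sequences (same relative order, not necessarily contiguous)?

6

Taking A (A #1, B #2), then Z (A #3, B #4), then Z (A #4, B #5), then Y (A #5, B #6), then Z (A #8, B #8), then E (A #9, B #9) gives a common subsequence of length 6. The LCS DP gives dp[11][9] = 6, so this is optimal.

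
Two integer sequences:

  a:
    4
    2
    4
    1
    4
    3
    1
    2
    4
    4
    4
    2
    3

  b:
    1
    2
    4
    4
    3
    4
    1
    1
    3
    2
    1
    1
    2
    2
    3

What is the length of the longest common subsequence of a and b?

One common subsequence of length 8: 4 [1,4] → 4 [3,6] → 1 [4,8] → 3 [6,9] → 1 [7,12] → 2 [8,13] → 2 [12,14] → 3 [13,15], and the DP table's final entry dp[13][15] is also 8, so no common subsequence is longer.

8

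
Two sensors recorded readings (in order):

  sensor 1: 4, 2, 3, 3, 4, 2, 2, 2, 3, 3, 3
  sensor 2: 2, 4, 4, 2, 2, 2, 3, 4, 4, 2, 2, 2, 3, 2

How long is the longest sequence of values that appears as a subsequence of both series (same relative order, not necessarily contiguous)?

Pick 4 (sensor 1 #1, sensor 2 #3) → 2 (sensor 1 #2, sensor 2 #6) → 3 (sensor 1 #3, sensor 2 #7) → 4 (sensor 1 #5, sensor 2 #9) → 2 (sensor 1 #6, sensor 2 #10) → 2 (sensor 1 #7, sensor 2 #11) → 2 (sensor 1 #8, sensor 2 #12) → 3 (sensor 1 #9, sensor 2 #13); all 8 values appear in both, in order. dp[11][14] = 8 confirms this is the maximum.

8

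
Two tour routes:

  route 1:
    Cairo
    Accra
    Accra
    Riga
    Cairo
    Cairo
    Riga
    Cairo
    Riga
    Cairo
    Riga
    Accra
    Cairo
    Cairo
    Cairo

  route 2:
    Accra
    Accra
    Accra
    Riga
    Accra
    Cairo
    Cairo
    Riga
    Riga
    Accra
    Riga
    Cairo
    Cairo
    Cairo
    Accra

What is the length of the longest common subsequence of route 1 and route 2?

11

Match Accra (route 1 #2, route 2 #2); then Accra (route 1 #3, route 2 #3); then Riga (route 1 #4, route 2 #4); then Cairo (route 1 #5, route 2 #6); then Cairo (route 1 #6, route 2 #7); then Riga (route 1 #7, route 2 #8); then Riga (route 1 #9, route 2 #9); then Riga (route 1 #11, route 2 #11); then Cairo (route 1 #13, route 2 #12); then Cairo (route 1 #14, route 2 #13); then Cairo (route 1 #15, route 2 #14) — 11 stops in the same relative order in both. dp[15][15] = 11 confirms this is the maximum.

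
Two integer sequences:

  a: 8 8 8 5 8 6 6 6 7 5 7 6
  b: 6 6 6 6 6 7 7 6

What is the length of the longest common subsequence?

Pick 6 at a[6]=b[3] → 6 at a[7]=b[4] → 6 at a[8]=b[5] → 7 at a[9]=b[6] → 7 at a[11]=b[7] → 6 at a[12]=b[8]; all 6 values appear in both, in order. Since dp[12][8] = 6, nothing longer is possible.

6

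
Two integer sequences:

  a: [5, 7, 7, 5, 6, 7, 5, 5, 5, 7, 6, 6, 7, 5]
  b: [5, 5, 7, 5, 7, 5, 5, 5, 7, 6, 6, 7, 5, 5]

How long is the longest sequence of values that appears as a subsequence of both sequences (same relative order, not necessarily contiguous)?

12

One common subsequence of length 12: 5 at a[1]=b[2], 7 at a[3]=b[3], 5 at a[4]=b[4], 7 at a[6]=b[5], 5 at a[7]=b[6], 5 at a[8]=b[7], 5 at a[9]=b[8], 7 at a[10]=b[9], 6 at a[11]=b[10], 6 at a[12]=b[11], 7 at a[13]=b[12], 5 at a[14]=b[14], and the DP table's final entry dp[14][14] is also 12, so no common subsequence is longer.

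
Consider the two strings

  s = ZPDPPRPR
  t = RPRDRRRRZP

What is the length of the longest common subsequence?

Match P at s[2]=t[2], then D at s[3]=t[4], then R at s[6]=t[8], then P at s[7]=t[10] — 4 characters in the same relative order in both, and the DP table's final entry dp[8][10] is also 4, so no common subsequence is longer.

4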